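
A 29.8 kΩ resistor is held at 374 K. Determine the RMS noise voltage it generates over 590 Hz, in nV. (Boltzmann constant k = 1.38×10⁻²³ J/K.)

602 nV

V_n = √(4kTRB)
4kTRB = 4 × 1.38×10⁻²³ × 374 × 2.98×10⁴ × 5.90×10² = 3.63×10⁻¹³ V²
V_n = √(3.63×10⁻¹³) = 6.02×10⁻⁷ V = 602 nV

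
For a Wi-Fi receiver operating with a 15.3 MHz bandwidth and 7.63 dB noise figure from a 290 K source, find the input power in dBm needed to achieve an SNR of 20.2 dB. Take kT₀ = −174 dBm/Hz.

−74.3 dBm

Sensitivity = −174 + 10 log₁₀(B) + NF + SNR_min
= −174 + 71.85 + 7.63 + 20.2
= −74.32 dBm → −74.3 dBm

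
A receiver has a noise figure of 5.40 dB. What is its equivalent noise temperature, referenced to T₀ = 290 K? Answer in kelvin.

F = 10^(5.40/10) = 3.46737
T_e = (F − 1)·T₀ = (3.46737 − 1) × 290 = 716 K

716 K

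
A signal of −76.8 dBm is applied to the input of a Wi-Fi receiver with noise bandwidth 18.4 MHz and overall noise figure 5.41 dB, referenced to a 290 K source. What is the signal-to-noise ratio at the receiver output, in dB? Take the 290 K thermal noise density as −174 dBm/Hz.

19.1 dB

Noise floor: N = −174 + 10 log₁₀(B) + NF
10 log₁₀(1.84×10⁷) = 72.65 dB
N = −174 + 72.65 + 5.41 = −95.94 dBm
SNR = P_sig − N = −76.8 − (−95.94) = 19.14 dB → 19.1 dB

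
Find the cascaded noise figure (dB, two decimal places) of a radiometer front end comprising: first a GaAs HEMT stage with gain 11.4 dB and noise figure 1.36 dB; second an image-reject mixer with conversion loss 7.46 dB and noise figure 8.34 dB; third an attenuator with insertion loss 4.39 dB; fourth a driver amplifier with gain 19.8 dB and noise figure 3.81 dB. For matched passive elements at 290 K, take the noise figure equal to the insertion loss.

6.08 dB

Convert to linear (a loss of L dB is a gain of −L dB): F_i = 10^(NF_i/10), G_i = 10^(G_i,dB/10)
  Stage 1: F_1 = 10^(1.36/10) = 1.368, G_1 = 10^(11.4/10) = 13.80
  Stage 2: F_2 = 10^(8.34/10) = 6.823, G_2 = 10^(−7.46/10) = 0.1795
  Stage 3: F_3 = 10^(4.39/10) = 2.748, G_3 = 10^(−4.39/10) = 0.3639
  Stage 4: F_4 = 10^(3.81/10) = 2.404, G_4 = 10^(19.8/10) = 95.50
Friis cascade:
  F = 1.368 + (6.823 − 1)/13.80 + (2.748 − 1)/2.477 + (2.404 − 1)/0.9016 = 4.053
NF = 10 log₁₀(4.053) = 6.08 dB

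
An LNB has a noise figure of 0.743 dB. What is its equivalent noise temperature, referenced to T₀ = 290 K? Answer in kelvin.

F = 10^(0.743/10) = 1.18659
T_e = (F − 1)·T₀ = (1.18659 − 1) × 290 = 54.1 K

54.1 K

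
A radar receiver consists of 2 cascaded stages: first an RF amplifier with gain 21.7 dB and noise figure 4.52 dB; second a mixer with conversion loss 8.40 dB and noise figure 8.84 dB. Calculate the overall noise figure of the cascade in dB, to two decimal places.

Convert to linear (a loss of L dB is a gain of −L dB): F_i = 10^(NF_i/10), G_i = 10^(G_i,dB/10)
  Stage 1: F_1 = 10^(4.52/10) = 2.831, G_1 = 10^(21.7/10) = 147.9
  Stage 2: F_2 = 10^(8.84/10) = 7.656, G_2 = 10^(−8.40/10) = 0.1445
Friis cascade:
  F = 2.831 + (7.656 − 1)/147.9 = 2.876
NF = 10 log₁₀(2.876) = 4.59 dB

4.59 dB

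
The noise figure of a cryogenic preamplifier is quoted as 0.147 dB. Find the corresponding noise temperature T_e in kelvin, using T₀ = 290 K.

F = 10^(0.147/10) = 1.03443
T_e = (F − 1)·T₀ = (1.03443 − 1) × 290 = 9.98 K

9.98 K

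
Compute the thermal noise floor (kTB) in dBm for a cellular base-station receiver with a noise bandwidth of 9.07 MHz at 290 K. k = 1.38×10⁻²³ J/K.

−104.4 dBm

P_n = kTB = 1.38×10⁻²³ × 290 × 9.07×10⁶ = 3.63×10⁻¹⁴ W
In dBm: 10 log₁₀(3.63×10⁻¹⁴ / 10⁻³) = −104.4 dBm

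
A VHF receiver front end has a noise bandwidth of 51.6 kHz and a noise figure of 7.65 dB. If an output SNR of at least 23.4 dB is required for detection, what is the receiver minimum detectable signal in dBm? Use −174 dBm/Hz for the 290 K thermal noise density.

−95.8 dBm

Sensitivity = −174 + 10 log₁₀(B) + NF + SNR_min
= −174 + 47.13 + 7.65 + 23.4
= −95.82 dBm → −95.8 dBm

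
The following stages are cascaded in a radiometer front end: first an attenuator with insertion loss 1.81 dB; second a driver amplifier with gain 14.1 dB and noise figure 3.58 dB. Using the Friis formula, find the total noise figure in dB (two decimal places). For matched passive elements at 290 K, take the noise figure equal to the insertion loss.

5.39 dB

Convert to linear (a loss of L dB is a gain of −L dB): F_i = 10^(NF_i/10), G_i = 10^(G_i,dB/10)
  Stage 1: F_1 = 10^(1.81/10) = 1.517, G_1 = 10^(−1.81/10) = 0.6592
  Stage 2: F_2 = 10^(3.58/10) = 2.280, G_2 = 10^(14.1/10) = 25.70
Friis cascade:
  F = 1.517 + (2.280 − 1)/0.6592 = 3.459
NF = 10 log₁₀(3.459) = 5.39 dB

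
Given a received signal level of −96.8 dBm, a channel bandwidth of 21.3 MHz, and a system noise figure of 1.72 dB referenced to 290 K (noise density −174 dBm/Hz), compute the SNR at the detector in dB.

Noise floor: N = −174 + 10 log₁₀(B) + NF
10 log₁₀(2.13×10⁷) = 73.28 dB
N = −174 + 73.28 + 1.72 = −99.00 dBm
SNR = P_sig − N = −96.8 − (−99.00) = 2.20 dB → 2.2 dB

2.2 dB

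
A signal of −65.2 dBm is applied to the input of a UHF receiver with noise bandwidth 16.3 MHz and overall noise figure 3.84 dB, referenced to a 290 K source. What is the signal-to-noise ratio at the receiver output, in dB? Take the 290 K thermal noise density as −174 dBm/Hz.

Noise floor: N = −174 + 10 log₁₀(B) + NF
10 log₁₀(1.63×10⁷) = 72.12 dB
N = −174 + 72.12 + 3.84 = −98.04 dBm
SNR = P_sig − N = −65.2 − (−98.04) = 32.84 dB → 32.8 dB

32.8 dB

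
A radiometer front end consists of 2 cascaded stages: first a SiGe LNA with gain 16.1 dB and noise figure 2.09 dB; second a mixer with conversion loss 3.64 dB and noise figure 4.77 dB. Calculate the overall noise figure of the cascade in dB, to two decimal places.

Convert to linear (a loss of L dB is a gain of −L dB): F_i = 10^(NF_i/10), G_i = 10^(G_i,dB/10)
  Stage 1: F_1 = 10^(2.09/10) = 1.618, G_1 = 10^(16.1/10) = 40.74
  Stage 2: F_2 = 10^(4.77/10) = 2.999, G_2 = 10^(−3.64/10) = 0.4325
Friis cascade:
  F = 1.618 + (2.999 − 1)/40.74 = 1.667
NF = 10 log₁₀(1.667) = 2.22 dB

2.22 dB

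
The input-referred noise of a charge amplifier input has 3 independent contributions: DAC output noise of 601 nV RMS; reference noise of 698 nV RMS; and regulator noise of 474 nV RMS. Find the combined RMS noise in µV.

1.04 µV

Uncorrelated sources add in power (mean-square): V_tot = √(ΣV_i²)
V_tot = √[(6.01×10⁻⁷)² + (6.98×10⁻⁷)² + (4.74×10⁻⁷)²] = 1.04×10⁻⁶ V = 1.04 µV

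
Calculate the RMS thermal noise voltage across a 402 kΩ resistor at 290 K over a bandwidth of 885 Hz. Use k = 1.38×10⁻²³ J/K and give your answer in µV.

V_n = √(4kTRB)
4kTRB = 4 × 1.38×10⁻²³ × 290 × 4.02×10⁵ × 8.85×10² = 5.70×10⁻¹² V²
V_n = √(5.70×10⁻¹²) = 2.39×10⁻⁶ V = 2.39 µV

2.39 µV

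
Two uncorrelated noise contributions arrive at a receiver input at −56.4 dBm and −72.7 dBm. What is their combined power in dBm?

−56.3 dBm

Convert to linear, add, convert back:
P₁ = 2.29×10⁻⁹ W, P₂ = 5.37×10⁻¹¹ W
P_tot = 2.34×10⁻⁹ W → 10 log₁₀(P_tot / 10⁻³) = −56.3 dBm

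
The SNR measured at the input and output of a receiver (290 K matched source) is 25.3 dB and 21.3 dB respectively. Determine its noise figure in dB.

NF (dB) = SNR_in(dB) − SNR_out(dB) when the source is at T₀
NF = 25.3 − 21.3 = 4.0 dB

4.0 dB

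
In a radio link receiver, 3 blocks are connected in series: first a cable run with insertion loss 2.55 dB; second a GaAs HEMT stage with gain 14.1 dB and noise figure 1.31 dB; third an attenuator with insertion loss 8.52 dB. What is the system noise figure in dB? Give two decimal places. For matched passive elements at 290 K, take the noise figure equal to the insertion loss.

Convert to linear (a loss of L dB is a gain of −L dB): F_i = 10^(NF_i/10), G_i = 10^(G_i,dB/10)
  Stage 1: F_1 = 10^(2.55/10) = 1.799, G_1 = 10^(−2.55/10) = 0.5559
  Stage 2: F_2 = 10^(1.31/10) = 1.352, G_2 = 10^(14.1/10) = 25.70
  Stage 3: F_3 = 10^(8.52/10) = 7.112, G_3 = 10^(−8.52/10) = 0.1406
Friis cascade:
  F = 1.799 + (1.352 − 1)/0.5559 + (7.112 − 1)/14.29 = 2.860
NF = 10 log₁₀(2.860) = 4.56 dB

4.56 dB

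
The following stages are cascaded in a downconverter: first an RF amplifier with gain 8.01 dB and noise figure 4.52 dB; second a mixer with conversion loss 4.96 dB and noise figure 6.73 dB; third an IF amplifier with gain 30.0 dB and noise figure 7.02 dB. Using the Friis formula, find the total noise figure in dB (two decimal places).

7.34 dB

Convert to linear (a loss of L dB is a gain of −L dB): F_i = 10^(NF_i/10), G_i = 10^(G_i,dB/10)
  Stage 1: F_1 = 10^(4.52/10) = 2.831, G_1 = 10^(8.01/10) = 6.324
  Stage 2: F_2 = 10^(6.73/10) = 4.710, G_2 = 10^(−4.96/10) = 0.3192
  Stage 3: F_3 = 10^(7.02/10) = 5.035, G_3 = 10^(30.0/10) = 1000
Friis cascade:
  F = 2.831 + (4.710 − 1)/6.324 + (5.035 − 1)/2.018 = 5.417
NF = 10 log₁₀(5.417) = 7.34 dB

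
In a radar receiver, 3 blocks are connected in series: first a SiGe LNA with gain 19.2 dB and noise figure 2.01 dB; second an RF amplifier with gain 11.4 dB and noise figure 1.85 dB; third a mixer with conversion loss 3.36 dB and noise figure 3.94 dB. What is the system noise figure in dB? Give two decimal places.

Convert to linear (a loss of L dB is a gain of −L dB): F_i = 10^(NF_i/10), G_i = 10^(G_i,dB/10)
  Stage 1: F_1 = 10^(2.01/10) = 1.589, G_1 = 10^(19.2/10) = 83.18
  Stage 2: F_2 = 10^(1.85/10) = 1.531, G_2 = 10^(11.4/10) = 13.80
  Stage 3: F_3 = 10^(3.94/10) = 2.477, G_3 = 10^(−3.36/10) = 0.4613
Friis cascade:
  F = 1.589 + (1.531 − 1)/83.18 + (2.477 − 1)/1148 = 1.596
NF = 10 log₁₀(1.596) = 2.03 dB

2.03 dB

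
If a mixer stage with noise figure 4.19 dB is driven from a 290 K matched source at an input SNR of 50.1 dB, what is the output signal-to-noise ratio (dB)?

45.91 dB

By definition F = SNR_in/SNR_out, so in dB: SNR_out = SNR_in − NF
SNR_out = 50.1 − 4.19 = 45.91 dB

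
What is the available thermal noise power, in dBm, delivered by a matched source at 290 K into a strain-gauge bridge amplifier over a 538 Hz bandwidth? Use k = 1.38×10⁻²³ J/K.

−146.7 dBm

P_n = kTB = 1.38×10⁻²³ × 290 × 5.38×10² = 2.15×10⁻¹⁸ W
In dBm: 10 log₁₀(2.15×10⁻¹⁸ / 10⁻³) = −146.7 dBm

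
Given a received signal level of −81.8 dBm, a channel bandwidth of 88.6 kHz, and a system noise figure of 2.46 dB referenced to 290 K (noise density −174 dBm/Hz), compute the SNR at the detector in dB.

Noise floor: N = −174 + 10 log₁₀(B) + NF
10 log₁₀(8.86×10⁴) = 49.47 dB
N = −174 + 49.47 + 2.46 = −122.07 dBm
SNR = P_sig − N = −81.8 − (−122.07) = 40.27 dB → 40.3 dB

40.3 dB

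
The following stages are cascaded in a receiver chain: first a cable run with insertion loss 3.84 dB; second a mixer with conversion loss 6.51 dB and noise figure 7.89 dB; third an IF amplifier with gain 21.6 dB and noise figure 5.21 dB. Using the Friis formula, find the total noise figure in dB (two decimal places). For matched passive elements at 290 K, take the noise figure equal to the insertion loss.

Convert to linear (a loss of L dB is a gain of −L dB): F_i = 10^(NF_i/10), G_i = 10^(G_i,dB/10)
  Stage 1: F_1 = 10^(3.84/10) = 2.421, G_1 = 10^(−3.84/10) = 0.4130
  Stage 2: F_2 = 10^(7.89/10) = 6.152, G_2 = 10^(−6.51/10) = 0.2234
  Stage 3: F_3 = 10^(5.21/10) = 3.319, G_3 = 10^(21.6/10) = 144.5
Friis cascade:
  F = 2.421 + (6.152 − 1)/0.4130 + (3.319 − 1)/0.09226 = 40.03
NF = 10 log₁₀(40.03) = 16.02 dB

16.02 dB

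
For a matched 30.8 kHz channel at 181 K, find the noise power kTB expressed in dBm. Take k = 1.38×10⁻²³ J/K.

P_n = kTB = 1.38×10⁻²³ × 181 × 3.08×10⁴ = 7.69×10⁻¹⁷ W
In dBm: 10 log₁₀(7.69×10⁻¹⁷ / 10⁻³) = −131.1 dBm

−131.1 dBm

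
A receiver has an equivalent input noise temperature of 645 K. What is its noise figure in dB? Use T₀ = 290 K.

F = 1 + T_e/T₀ = 1 + 645/290 = 3.22414
NF = 10 log₁₀(3.22414) = 5.08 dB

5.08 dB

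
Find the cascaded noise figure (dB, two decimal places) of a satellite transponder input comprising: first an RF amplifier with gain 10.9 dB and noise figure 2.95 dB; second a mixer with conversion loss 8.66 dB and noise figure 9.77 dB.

4.25 dB

Convert to linear (a loss of L dB is a gain of −L dB): F_i = 10^(NF_i/10), G_i = 10^(G_i,dB/10)
  Stage 1: F_1 = 10^(2.95/10) = 1.972, G_1 = 10^(10.9/10) = 12.30
  Stage 2: F_2 = 10^(9.77/10) = 9.484, G_2 = 10^(−8.66/10) = 0.1361
Friis cascade:
  F = 1.972 + (9.484 − 1)/12.30 = 2.662
NF = 10 log₁₀(2.662) = 4.25 dB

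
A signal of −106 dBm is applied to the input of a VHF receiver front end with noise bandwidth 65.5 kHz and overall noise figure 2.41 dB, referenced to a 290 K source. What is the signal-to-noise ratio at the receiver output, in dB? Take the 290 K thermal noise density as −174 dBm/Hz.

17.4 dB

Noise floor: N = −174 + 10 log₁₀(B) + NF
10 log₁₀(6.55×10⁴) = 48.16 dB
N = −174 + 48.16 + 2.41 = −123.43 dBm
SNR = P_sig − N = −106 − (−123.43) = 17.43 dB → 17.4 dB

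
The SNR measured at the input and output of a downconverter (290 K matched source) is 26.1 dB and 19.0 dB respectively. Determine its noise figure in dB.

7.1 dB

NF (dB) = SNR_in(dB) − SNR_out(dB) when the source is at T₀
NF = 26.1 − 19.0 = 7.1 dB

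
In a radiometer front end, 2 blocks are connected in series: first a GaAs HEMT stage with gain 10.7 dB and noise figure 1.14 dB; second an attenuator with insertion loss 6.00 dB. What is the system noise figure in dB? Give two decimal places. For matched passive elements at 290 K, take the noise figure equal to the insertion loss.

Convert to linear (a loss of L dB is a gain of −L dB): F_i = 10^(NF_i/10), G_i = 10^(G_i,dB/10)
  Stage 1: F_1 = 10^(1.14/10) = 1.300, G_1 = 10^(10.7/10) = 11.75
  Stage 2: F_2 = 10^(6.00/10) = 3.981, G_2 = 10^(−6.00/10) = 0.2512
Friis cascade:
  F = 1.300 + (3.981 − 1)/11.75 = 1.554
NF = 10 log₁₀(1.554) = 1.91 dB

1.91 dB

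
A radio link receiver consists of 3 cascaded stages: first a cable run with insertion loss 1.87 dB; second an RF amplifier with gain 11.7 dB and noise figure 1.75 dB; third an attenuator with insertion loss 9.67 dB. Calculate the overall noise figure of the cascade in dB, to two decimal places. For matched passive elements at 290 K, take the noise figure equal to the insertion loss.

5.00 dB

Convert to linear (a loss of L dB is a gain of −L dB): F_i = 10^(NF_i/10), G_i = 10^(G_i,dB/10)
  Stage 1: F_1 = 10^(1.87/10) = 1.538, G_1 = 10^(−1.87/10) = 0.6501
  Stage 2: F_2 = 10^(1.75/10) = 1.496, G_2 = 10^(11.7/10) = 14.79
  Stage 3: F_3 = 10^(9.67/10) = 9.268, G_3 = 10^(−9.67/10) = 0.1079
Friis cascade:
  F = 1.538 + (1.496 − 1)/0.6501 + (9.268 − 1)/9.616 = 3.161
NF = 10 log₁₀(3.161) = 5.00 dB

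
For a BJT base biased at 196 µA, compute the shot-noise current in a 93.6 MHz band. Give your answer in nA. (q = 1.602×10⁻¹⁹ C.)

76.7 nA

I_n = √(2qI·B)
2qI·B = 2 × 1.602×10⁻¹⁹ × 1.96×10⁻⁴ × 9.36×10⁷ = 5.88×10⁻¹⁵ A²
I_n = √(5.88×10⁻¹⁵) = 7.67×10⁻⁸ A = 76.7 nA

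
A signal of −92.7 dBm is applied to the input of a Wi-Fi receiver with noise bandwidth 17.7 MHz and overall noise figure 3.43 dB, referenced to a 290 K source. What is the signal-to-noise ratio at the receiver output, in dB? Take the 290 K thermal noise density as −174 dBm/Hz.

5.4 dB

Noise floor: N = −174 + 10 log₁₀(B) + NF
10 log₁₀(1.77×10⁷) = 72.48 dB
N = −174 + 72.48 + 3.43 = −98.09 dBm
SNR = P_sig − N = −92.7 − (−98.09) = 5.39 dB → 5.4 dB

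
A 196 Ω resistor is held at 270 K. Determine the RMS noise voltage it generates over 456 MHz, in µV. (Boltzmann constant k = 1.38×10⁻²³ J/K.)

36.5 µV

V_n = √(4kTRB)
4kTRB = 4 × 1.38×10⁻²³ × 270 × 1.96×10² × 4.56×10⁸ = 1.33×10⁻⁹ V²
V_n = √(1.33×10⁻⁹) = 3.65×10⁻⁵ V = 36.5 µV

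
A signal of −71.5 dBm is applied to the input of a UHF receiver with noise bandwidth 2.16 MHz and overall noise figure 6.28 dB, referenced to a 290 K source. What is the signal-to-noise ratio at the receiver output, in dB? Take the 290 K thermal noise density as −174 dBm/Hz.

Noise floor: N = −174 + 10 log₁₀(B) + NF
10 log₁₀(2.16×10⁶) = 63.34 dB
N = −174 + 63.34 + 6.28 = −104.38 dBm
SNR = P_sig − N = −71.5 − (−104.38) = 32.88 dB → 32.9 dB

32.9 dB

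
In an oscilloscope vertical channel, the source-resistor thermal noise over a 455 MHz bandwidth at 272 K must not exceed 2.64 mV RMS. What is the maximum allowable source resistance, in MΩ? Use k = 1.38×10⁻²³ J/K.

Johnson–Nyquist: V_n = √(4kTRB) ⇒ R = V_n² / (4kTB)
4kTB = 4 × 1.38×10⁻²³ × 272 × 4.55×10⁸ = 6.83×10⁻¹²
R = (2.64×10⁻³)² / 6.83×10⁻¹² = 1.02×10⁶ Ω = 1.02 MΩ

1.02 MΩ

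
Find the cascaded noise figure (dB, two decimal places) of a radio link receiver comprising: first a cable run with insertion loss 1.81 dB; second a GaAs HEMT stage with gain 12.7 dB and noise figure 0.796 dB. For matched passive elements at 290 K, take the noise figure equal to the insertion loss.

Convert to linear (a loss of L dB is a gain of −L dB): F_i = 10^(NF_i/10), G_i = 10^(G_i,dB/10)
  Stage 1: F_1 = 10^(1.81/10) = 1.517, G_1 = 10^(−1.81/10) = 0.6592
  Stage 2: F_2 = 10^(0.796/10) = 1.201, G_2 = 10^(12.7/10) = 18.62
Friis cascade:
  F = 1.517 + (1.201 − 1)/0.6592 = 1.822
NF = 10 log₁₀(1.822) = 2.61 dB

2.61 dB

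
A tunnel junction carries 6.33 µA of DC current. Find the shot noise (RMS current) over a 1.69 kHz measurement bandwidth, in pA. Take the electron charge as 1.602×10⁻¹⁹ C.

I_n = √(2qI·B)
2qI·B = 2 × 1.602×10⁻¹⁹ × 6.33×10⁻⁶ × 1.69×10³ = 3.43×10⁻²¹ A²
I_n = √(3.43×10⁻²¹) = 5.85×10⁻¹¹ A = 58.5 pA

58.5 pA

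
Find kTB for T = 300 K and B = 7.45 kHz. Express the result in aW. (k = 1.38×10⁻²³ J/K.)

P_n = kTB = 1.38×10⁻²³ × 300 × 7.45×10³ = 3.08×10⁻¹⁷ W = 30.8 aW

30.8 aW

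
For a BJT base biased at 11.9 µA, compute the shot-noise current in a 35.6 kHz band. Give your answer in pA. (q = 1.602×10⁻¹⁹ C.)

I_n = √(2qI·B)
2qI·B = 2 × 1.602×10⁻¹⁹ × 1.19×10⁻⁵ × 3.56×10⁴ = 1.36×10⁻¹⁹ A²
I_n = √(1.36×10⁻¹⁹) = 3.68×10⁻¹⁰ A = 368 pA

368 pA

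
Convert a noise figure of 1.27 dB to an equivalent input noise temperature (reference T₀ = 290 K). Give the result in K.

F = 10^(1.27/10) = 1.33968
T_e = (F − 1)·T₀ = (1.33968 − 1) × 290 = 98.5 K

98.5 K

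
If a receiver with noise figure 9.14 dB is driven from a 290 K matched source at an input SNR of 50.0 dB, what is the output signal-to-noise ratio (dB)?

40.86 dB

By definition F = SNR_in/SNR_out, so in dB: SNR_out = SNR_in − NF
SNR_out = 50.0 − 9.14 = 40.86 dB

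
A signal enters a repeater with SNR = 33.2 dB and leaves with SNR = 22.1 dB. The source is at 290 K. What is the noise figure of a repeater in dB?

11.1 dB

NF (dB) = SNR_in(dB) − SNR_out(dB) when the source is at T₀
NF = 33.2 − 22.1 = 11.1 dB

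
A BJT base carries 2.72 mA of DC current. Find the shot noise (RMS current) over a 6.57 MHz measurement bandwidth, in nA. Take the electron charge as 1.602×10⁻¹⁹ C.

75.7 nA

I_n = √(2qI·B)
2qI·B = 2 × 1.602×10⁻¹⁹ × 2.72×10⁻³ × 6.57×10⁶ = 5.73×10⁻¹⁵ A²
I_n = √(5.73×10⁻¹⁵) = 7.57×10⁻⁸ A = 75.7 nA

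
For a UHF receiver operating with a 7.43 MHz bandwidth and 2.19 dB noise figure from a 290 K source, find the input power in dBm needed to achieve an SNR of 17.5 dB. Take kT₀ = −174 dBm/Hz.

Sensitivity = −174 + 10 log₁₀(B) + NF + SNR_min
= −174 + 68.71 + 2.19 + 17.5
= −85.60 dBm → −85.6 dBm

−85.6 dBm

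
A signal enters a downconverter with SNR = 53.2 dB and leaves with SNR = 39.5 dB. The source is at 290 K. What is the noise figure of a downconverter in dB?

NF (dB) = SNR_in(dB) − SNR_out(dB) when the source is at T₀
NF = 53.2 − 39.5 = 13.7 dB

13.7 dB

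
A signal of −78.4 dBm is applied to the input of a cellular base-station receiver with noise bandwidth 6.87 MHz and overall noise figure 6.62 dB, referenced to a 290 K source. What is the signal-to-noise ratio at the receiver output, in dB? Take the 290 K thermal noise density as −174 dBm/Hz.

Noise floor: N = −174 + 10 log₁₀(B) + NF
10 log₁₀(6.87×10⁶) = 68.37 dB
N = −174 + 68.37 + 6.62 = −99.01 dBm
SNR = P_sig − N = −78.4 − (−99.01) = 20.61 dB → 20.6 dB

20.6 dB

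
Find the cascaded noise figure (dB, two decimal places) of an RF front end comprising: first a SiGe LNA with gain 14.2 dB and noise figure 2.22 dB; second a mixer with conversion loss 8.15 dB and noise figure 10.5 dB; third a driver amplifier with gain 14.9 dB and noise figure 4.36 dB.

Convert to linear (a loss of L dB is a gain of −L dB): F_i = 10^(NF_i/10), G_i = 10^(G_i,dB/10)
  Stage 1: F_1 = 10^(2.22/10) = 1.667, G_1 = 10^(14.2/10) = 26.30
  Stage 2: F_2 = 10^(10.5/10) = 11.22, G_2 = 10^(−8.15/10) = 0.1531
  Stage 3: F_3 = 10^(4.36/10) = 2.729, G_3 = 10^(14.9/10) = 30.90
Friis cascade:
  F = 1.667 + (11.22 − 1)/26.30 + (2.729 − 1)/4.027 = 2.485
NF = 10 log₁₀(2.485) = 3.95 dB

3.95 dB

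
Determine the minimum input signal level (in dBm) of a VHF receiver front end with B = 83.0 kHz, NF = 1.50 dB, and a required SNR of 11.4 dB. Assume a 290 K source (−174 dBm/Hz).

Sensitivity = −174 + 10 log₁₀(B) + NF + SNR_min
= −174 + 49.19 + 1.50 + 11.4
= −111.91 dBm → −111.9 dBm

−111.9 dBm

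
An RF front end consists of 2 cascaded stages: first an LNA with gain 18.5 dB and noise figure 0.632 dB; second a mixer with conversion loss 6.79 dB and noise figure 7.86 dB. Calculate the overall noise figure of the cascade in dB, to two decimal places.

0.89 dB

Convert to linear (a loss of L dB is a gain of −L dB): F_i = 10^(NF_i/10), G_i = 10^(G_i,dB/10)
  Stage 1: F_1 = 10^(0.632/10) = 1.157, G_1 = 10^(18.5/10) = 70.79
  Stage 2: F_2 = 10^(7.86/10) = 6.109, G_2 = 10^(−6.79/10) = 0.2094
Friis cascade:
  F = 1.157 + (6.109 − 1)/70.79 = 1.229
NF = 10 log₁₀(1.229) = 0.89 dB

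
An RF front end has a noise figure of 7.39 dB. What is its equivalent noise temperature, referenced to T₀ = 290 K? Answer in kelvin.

F = 10^(7.39/10) = 5.48277
T_e = (F − 1)·T₀ = (5.48277 − 1) × 290 = 1300 K

1300 K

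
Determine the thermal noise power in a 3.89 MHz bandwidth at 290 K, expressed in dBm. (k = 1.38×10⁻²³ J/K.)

P_n = kTB = 1.38×10⁻²³ × 290 × 3.89×10⁶ = 1.56×10⁻¹⁴ W
In dBm: 10 log₁₀(1.56×10⁻¹⁴ / 10⁻³) = −108.1 dBm

−108.1 dBm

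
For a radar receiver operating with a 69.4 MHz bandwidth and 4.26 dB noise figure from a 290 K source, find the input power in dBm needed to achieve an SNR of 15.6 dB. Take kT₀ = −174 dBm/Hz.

Sensitivity = −174 + 10 log₁₀(B) + NF + SNR_min
= −174 + 78.41 + 4.26 + 15.6
= −75.73 dBm → −75.7 dBm

−75.7 dBm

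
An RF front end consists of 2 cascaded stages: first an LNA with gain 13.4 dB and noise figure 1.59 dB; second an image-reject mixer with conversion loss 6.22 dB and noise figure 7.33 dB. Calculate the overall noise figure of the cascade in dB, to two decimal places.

Convert to linear (a loss of L dB is a gain of −L dB): F_i = 10^(NF_i/10), G_i = 10^(G_i,dB/10)
  Stage 1: F_1 = 10^(1.59/10) = 1.442, G_1 = 10^(13.4/10) = 21.88
  Stage 2: F_2 = 10^(7.33/10) = 5.408, G_2 = 10^(−6.22/10) = 0.2388
Friis cascade:
  F = 1.442 + (5.408 − 1)/21.88 = 1.644
NF = 10 log₁₀(1.644) = 2.16 dB

2.16 dB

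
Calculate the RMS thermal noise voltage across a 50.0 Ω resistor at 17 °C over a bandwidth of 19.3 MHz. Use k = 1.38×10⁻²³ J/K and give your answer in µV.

T = 17 °C + 273.15 = 290.15 K
V_n = √(4kTRB)
4kTRB = 4 × 1.38×10⁻²³ × 290.15 × 5.00×10¹ × 1.93×10⁷ = 1.55×10⁻¹¹ V²
V_n = √(1.55×10⁻¹¹) = 3.93×10⁻⁶ V = 3.93 µV

3.93 µV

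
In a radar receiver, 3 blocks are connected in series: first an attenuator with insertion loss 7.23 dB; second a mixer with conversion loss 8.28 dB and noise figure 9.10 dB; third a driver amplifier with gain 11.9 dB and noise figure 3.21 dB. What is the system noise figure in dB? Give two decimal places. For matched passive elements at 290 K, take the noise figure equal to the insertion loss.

Convert to linear (a loss of L dB is a gain of −L dB): F_i = 10^(NF_i/10), G_i = 10^(G_i,dB/10)
  Stage 1: F_1 = 10^(7.23/10) = 5.284, G_1 = 10^(−7.23/10) = 0.1892
  Stage 2: F_2 = 10^(9.10/10) = 8.128, G_2 = 10^(−8.28/10) = 0.1486
  Stage 3: F_3 = 10^(3.21/10) = 2.094, G_3 = 10^(11.9/10) = 15.49
Friis cascade:
  F = 5.284 + (8.128 − 1)/0.1892 + (2.094 − 1)/0.02812 = 81.86
NF = 10 log₁₀(81.86) = 19.13 dB

19.13 dB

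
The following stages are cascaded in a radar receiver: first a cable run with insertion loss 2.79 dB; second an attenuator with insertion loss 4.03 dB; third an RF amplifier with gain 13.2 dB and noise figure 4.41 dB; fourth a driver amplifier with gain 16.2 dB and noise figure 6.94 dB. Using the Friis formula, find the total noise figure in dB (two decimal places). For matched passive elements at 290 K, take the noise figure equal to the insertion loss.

Convert to linear (a loss of L dB is a gain of −L dB): F_i = 10^(NF_i/10), G_i = 10^(G_i,dB/10)
  Stage 1: F_1 = 10^(2.79/10) = 1.901, G_1 = 10^(−2.79/10) = 0.5260
  Stage 2: F_2 = 10^(4.03/10) = 2.529, G_2 = 10^(−4.03/10) = 0.3954
  Stage 3: F_3 = 10^(4.41/10) = 2.761, G_3 = 10^(13.2/10) = 20.89
  Stage 4: F_4 = 10^(6.94/10) = 4.943, G_4 = 10^(16.2/10) = 41.69
Friis cascade:
  F = 1.901 + (2.529 − 1)/0.5260 + (2.761 − 1)/0.2080 + (4.943 − 1)/4.345 = 14.18
NF = 10 log₁₀(14.18) = 11.52 dB

11.52 dB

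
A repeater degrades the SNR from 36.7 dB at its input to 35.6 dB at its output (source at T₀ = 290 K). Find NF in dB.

1.1 dB

NF (dB) = SNR_in(dB) − SNR_out(dB) when the source is at T₀
NF = 36.7 − 35.6 = 1.1 dB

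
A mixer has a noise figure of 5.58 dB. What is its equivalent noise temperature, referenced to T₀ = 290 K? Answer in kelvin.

758 K

F = 10^(5.58/10) = 3.6141
T_e = (F − 1)·T₀ = (3.6141 − 1) × 290 = 758 K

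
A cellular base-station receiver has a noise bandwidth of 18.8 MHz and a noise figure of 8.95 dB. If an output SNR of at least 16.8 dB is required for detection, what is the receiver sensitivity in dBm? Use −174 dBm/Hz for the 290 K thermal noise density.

−75.5 dBm

Sensitivity = −174 + 10 log₁₀(B) + NF + SNR_min
= −174 + 72.74 + 8.95 + 16.8
= −75.51 dBm → −75.5 dBm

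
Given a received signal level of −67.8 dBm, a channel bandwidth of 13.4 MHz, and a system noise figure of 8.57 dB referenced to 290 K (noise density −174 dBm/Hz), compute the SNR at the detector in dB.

26.4 dB

Noise floor: N = −174 + 10 log₁₀(B) + NF
10 log₁₀(1.34×10⁷) = 71.27 dB
N = −174 + 71.27 + 8.57 = −94.16 dBm
SNR = P_sig − N = −67.8 − (−94.16) = 26.36 dB → 26.4 dB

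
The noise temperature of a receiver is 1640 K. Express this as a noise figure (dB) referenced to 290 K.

8.23 dB

F = 1 + T_e/T₀ = 1 + 1640/290 = 6.65517
NF = 10 log₁₀(6.65517) = 8.23 dB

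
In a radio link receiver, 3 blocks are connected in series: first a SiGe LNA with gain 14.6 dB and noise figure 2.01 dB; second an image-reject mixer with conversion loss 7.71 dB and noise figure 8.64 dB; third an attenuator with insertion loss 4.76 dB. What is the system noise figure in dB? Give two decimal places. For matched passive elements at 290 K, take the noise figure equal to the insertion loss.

Convert to linear (a loss of L dB is a gain of −L dB): F_i = 10^(NF_i/10), G_i = 10^(G_i,dB/10)
  Stage 1: F_1 = 10^(2.01/10) = 1.589, G_1 = 10^(14.6/10) = 28.84
  Stage 2: F_2 = 10^(8.64/10) = 7.311, G_2 = 10^(−7.71/10) = 0.1694
  Stage 3: F_3 = 10^(4.76/10) = 2.992, G_3 = 10^(−4.76/10) = 0.3342
Friis cascade:
  F = 1.589 + (7.311 − 1)/28.84 + (2.992 − 1)/4.887 = 2.215
NF = 10 log₁₀(2.215) = 3.45 dB

3.45 dB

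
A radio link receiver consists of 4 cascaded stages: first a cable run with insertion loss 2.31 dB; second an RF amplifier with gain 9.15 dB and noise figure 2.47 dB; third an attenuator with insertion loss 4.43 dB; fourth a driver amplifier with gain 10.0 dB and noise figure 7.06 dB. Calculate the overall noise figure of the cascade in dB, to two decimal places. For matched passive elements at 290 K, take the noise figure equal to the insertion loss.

Convert to linear (a loss of L dB is a gain of −L dB): F_i = 10^(NF_i/10), G_i = 10^(G_i,dB/10)
  Stage 1: F_1 = 10^(2.31/10) = 1.702, G_1 = 10^(−2.31/10) = 0.5875
  Stage 2: F_2 = 10^(2.47/10) = 1.766, G_2 = 10^(9.15/10) = 8.222
  Stage 3: F_3 = 10^(4.43/10) = 2.773, G_3 = 10^(−4.43/10) = 0.3606
  Stage 4: F_4 = 10^(7.06/10) = 5.082, G_4 = 10^(10.0/10) = 10.00
Friis cascade:
  F = 1.702 + (1.766 − 1)/0.5875 + (2.773 − 1)/4.831 + (5.082 − 1)/1.742 = 5.716
NF = 10 log₁₀(5.716) = 7.57 dB

7.57 dB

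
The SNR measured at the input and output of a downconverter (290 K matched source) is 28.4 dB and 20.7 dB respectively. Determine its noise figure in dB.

7.7 dB

NF (dB) = SNR_in(dB) − SNR_out(dB) when the source is at T₀
NF = 28.4 − 20.7 = 7.7 dB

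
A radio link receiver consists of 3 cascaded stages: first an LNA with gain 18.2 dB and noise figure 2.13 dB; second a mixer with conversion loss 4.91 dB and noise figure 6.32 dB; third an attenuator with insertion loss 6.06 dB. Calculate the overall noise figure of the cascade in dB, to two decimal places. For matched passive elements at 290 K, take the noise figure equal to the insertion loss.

Convert to linear (a loss of L dB is a gain of −L dB): F_i = 10^(NF_i/10), G_i = 10^(G_i,dB/10)
  Stage 1: F_1 = 10^(2.13/10) = 1.633, G_1 = 10^(18.2/10) = 66.07
  Stage 2: F_2 = 10^(6.32/10) = 4.285, G_2 = 10^(−4.91/10) = 0.3228
  Stage 3: F_3 = 10^(6.06/10) = 4.036, G_3 = 10^(−6.06/10) = 0.2477
Friis cascade:
  F = 1.633 + (4.285 − 1)/66.07 + (4.036 − 1)/21.33 = 1.825
NF = 10 log₁₀(1.825) = 2.61 dB

2.61 dB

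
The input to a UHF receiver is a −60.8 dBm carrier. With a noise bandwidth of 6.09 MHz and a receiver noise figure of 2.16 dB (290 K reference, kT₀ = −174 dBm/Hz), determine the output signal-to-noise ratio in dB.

43.2 dB

Noise floor: N = −174 + 10 log₁₀(B) + NF
10 log₁₀(6.09×10⁶) = 67.85 dB
N = −174 + 67.85 + 2.16 = −103.99 dBm
SNR = P_sig − N = −60.8 − (−103.99) = 43.19 dB → 43.2 dB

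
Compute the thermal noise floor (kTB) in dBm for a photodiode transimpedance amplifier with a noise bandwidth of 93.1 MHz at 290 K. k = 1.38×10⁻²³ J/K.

P_n = kTB = 1.38×10⁻²³ × 290 × 9.31×10⁷ = 3.73×10⁻¹³ W
In dBm: 10 log₁₀(3.73×10⁻¹³ / 10⁻³) = −94.3 dBm

−94.3 dBm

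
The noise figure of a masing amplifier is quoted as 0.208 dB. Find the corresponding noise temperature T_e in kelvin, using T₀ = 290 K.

14.2 K

F = 10^(0.208/10) = 1.04906
T_e = (F − 1)·T₀ = (1.04906 − 1) × 290 = 14.2 K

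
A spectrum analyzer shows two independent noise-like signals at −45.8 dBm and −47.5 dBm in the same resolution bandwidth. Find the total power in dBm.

Convert to linear, add, convert back:
P₁ = 2.63×10⁻⁸ W, P₂ = 1.78×10⁻⁸ W
P_tot = 4.41×10⁻⁸ W → 10 log₁₀(P_tot / 10⁻³) = −43.6 dBm

−43.6 dBm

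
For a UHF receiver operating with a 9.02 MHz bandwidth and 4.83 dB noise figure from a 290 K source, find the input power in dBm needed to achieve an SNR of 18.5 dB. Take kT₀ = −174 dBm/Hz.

Sensitivity = −174 + 10 log₁₀(B) + NF + SNR_min
= −174 + 69.55 + 4.83 + 18.5
= −81.12 dBm → −81.1 dBm

−81.1 dBm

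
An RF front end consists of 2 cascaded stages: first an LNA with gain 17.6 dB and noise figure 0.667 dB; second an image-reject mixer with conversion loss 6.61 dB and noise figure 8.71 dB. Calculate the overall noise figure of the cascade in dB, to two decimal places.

1.06 dB

Convert to linear (a loss of L dB is a gain of −L dB): F_i = 10^(NF_i/10), G_i = 10^(G_i,dB/10)
  Stage 1: F_1 = 10^(0.667/10) = 1.166, G_1 = 10^(17.6/10) = 57.54
  Stage 2: F_2 = 10^(8.71/10) = 7.430, G_2 = 10^(−6.61/10) = 0.2183
Friis cascade:
  F = 1.166 + (7.430 − 1)/57.54 = 1.278
NF = 10 log₁₀(1.278) = 1.06 dB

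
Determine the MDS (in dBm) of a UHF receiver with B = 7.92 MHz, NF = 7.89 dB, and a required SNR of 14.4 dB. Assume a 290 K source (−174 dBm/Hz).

Sensitivity = −174 + 10 log₁₀(B) + NF + SNR_min
= −174 + 68.99 + 7.89 + 14.4
= −82.72 dBm → −82.7 dBm

−82.7 dBm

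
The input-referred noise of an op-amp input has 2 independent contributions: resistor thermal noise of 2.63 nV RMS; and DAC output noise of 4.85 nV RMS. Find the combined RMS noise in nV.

Uncorrelated sources add in power (mean-square): V_tot = √(ΣV_i²)
V_tot = √[(2.63×10⁻⁹)² + (4.85×10⁻⁹)²] = 5.52×10⁻⁹ V = 5.52 nV

5.52 nV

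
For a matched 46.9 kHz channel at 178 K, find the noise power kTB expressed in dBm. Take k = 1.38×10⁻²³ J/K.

−129.4 dBm

P_n = kTB = 1.38×10⁻²³ × 178 × 4.69×10⁴ = 1.15×10⁻¹⁶ W
In dBm: 10 log₁₀(1.15×10⁻¹⁶ / 10⁻³) = −129.4 dBm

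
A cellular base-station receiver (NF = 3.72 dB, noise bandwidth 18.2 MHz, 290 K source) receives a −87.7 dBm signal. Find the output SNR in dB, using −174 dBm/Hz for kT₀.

Noise floor: N = −174 + 10 log₁₀(B) + NF
10 log₁₀(1.82×10⁷) = 72.6 dB
N = −174 + 72.6 + 3.72 = −97.68 dBm
SNR = P_sig − N = −87.7 − (−97.68) = 9.98 dB → 10.0 dB

10.0 dB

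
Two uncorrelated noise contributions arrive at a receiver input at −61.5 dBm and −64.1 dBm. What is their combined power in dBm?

Convert to linear, add, convert back:
P₁ = 7.08×10⁻¹⁰ W, P₂ = 3.89×10⁻¹⁰ W
P_tot = 1.10×10⁻⁹ W → 10 log₁₀(P_tot / 10⁻³) = −59.6 dBm

−59.6 dBm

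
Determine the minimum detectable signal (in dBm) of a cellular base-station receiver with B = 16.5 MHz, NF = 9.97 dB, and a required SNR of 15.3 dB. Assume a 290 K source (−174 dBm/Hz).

Sensitivity = −174 + 10 log₁₀(B) + NF + SNR_min
= −174 + 72.17 + 9.97 + 15.3
= −76.56 dBm → −76.6 dBm

−76.6 dBm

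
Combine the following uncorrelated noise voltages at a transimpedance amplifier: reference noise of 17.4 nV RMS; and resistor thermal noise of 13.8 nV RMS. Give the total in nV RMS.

22.2 nV

Uncorrelated sources add in power (mean-square): V_tot = √(ΣV_i²)
V_tot = √[(1.74×10⁻⁸)² + (1.38×10⁻⁸)²] = 2.22×10⁻⁸ V = 22.2 nV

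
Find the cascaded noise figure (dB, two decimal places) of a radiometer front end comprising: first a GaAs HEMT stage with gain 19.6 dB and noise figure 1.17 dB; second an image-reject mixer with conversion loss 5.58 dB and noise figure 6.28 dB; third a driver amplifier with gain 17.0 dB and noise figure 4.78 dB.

Convert to linear (a loss of L dB is a gain of −L dB): F_i = 10^(NF_i/10), G_i = 10^(G_i,dB/10)
  Stage 1: F_1 = 10^(1.17/10) = 1.309, G_1 = 10^(19.6/10) = 91.20
  Stage 2: F_2 = 10^(6.28/10) = 4.246, G_2 = 10^(−5.58/10) = 0.2767
  Stage 3: F_3 = 10^(4.78/10) = 3.006, G_3 = 10^(17.0/10) = 50.12
Friis cascade:
  F = 1.309 + (4.246 − 1)/91.20 + (3.006 − 1)/25.23 = 1.424
NF = 10 log₁₀(1.424) = 1.54 dB

1.54 dB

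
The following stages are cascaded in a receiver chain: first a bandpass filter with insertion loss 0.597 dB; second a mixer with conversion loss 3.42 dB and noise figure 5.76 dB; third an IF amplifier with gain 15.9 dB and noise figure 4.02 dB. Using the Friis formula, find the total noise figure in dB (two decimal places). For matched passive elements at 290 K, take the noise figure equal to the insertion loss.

9.12 dB

Convert to linear (a loss of L dB is a gain of −L dB): F_i = 10^(NF_i/10), G_i = 10^(G_i,dB/10)
  Stage 1: F_1 = 10^(0.597/10) = 1.147, G_1 = 10^(−0.597/10) = 0.8716
  Stage 2: F_2 = 10^(5.76/10) = 3.767, G_2 = 10^(−3.42/10) = 0.4550
  Stage 3: F_3 = 10^(4.02/10) = 2.523, G_3 = 10^(15.9/10) = 38.90
Friis cascade:
  F = 1.147 + (3.767 − 1)/0.8716 + (2.523 − 1)/0.3966 = 8.164
NF = 10 log₁₀(8.164) = 9.12 dB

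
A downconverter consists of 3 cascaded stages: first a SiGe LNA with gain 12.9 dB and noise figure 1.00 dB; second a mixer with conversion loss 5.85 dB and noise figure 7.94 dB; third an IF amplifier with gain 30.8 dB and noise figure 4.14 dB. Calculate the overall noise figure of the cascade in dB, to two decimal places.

Convert to linear (a loss of L dB is a gain of −L dB): F_i = 10^(NF_i/10), G_i = 10^(G_i,dB/10)
  Stage 1: F_1 = 10^(1.00/10) = 1.259, G_1 = 10^(12.9/10) = 19.50
  Stage 2: F_2 = 10^(7.94/10) = 6.223, G_2 = 10^(−5.85/10) = 0.2600
  Stage 3: F_3 = 10^(4.14/10) = 2.594, G_3 = 10^(30.8/10) = 1202
Friis cascade:
  F = 1.259 + (6.223 − 1)/19.50 + (2.594 − 1)/5.070 = 1.841
NF = 10 log₁₀(1.841) = 2.65 dB

2.65 dB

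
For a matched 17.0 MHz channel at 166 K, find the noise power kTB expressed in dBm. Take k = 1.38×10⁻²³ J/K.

−104.1 dBm

P_n = kTB = 1.38×10⁻²³ × 166 × 1.70×10⁷ = 3.89×10⁻¹⁴ W
In dBm: 10 log₁₀(3.89×10⁻¹⁴ / 10⁻³) = −104.1 dBm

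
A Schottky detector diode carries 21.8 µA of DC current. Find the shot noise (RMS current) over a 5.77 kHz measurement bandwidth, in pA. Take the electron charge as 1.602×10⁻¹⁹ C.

201 pA

I_n = √(2qI·B)
2qI·B = 2 × 1.602×10⁻¹⁹ × 2.18×10⁻⁵ × 5.77×10³ = 4.03×10⁻²⁰ A²
I_n = √(4.03×10⁻²⁰) = 2.01×10⁻¹⁰ A = 201 pA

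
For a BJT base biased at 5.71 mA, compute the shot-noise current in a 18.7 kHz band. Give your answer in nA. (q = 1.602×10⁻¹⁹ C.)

5.85 nA

I_n = √(2qI·B)
2qI·B = 2 × 1.602×10⁻¹⁹ × 5.71×10⁻³ × 1.87×10⁴ = 3.42×10⁻¹⁷ A²
I_n = √(3.42×10⁻¹⁷) = 5.85×10⁻⁹ A = 5.85 nA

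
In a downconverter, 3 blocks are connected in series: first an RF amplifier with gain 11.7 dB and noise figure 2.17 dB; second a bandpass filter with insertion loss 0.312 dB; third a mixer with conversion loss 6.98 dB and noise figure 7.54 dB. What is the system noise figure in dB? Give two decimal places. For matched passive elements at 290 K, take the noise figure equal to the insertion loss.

Convert to linear (a loss of L dB is a gain of −L dB): F_i = 10^(NF_i/10), G_i = 10^(G_i,dB/10)
  Stage 1: F_1 = 10^(2.17/10) = 1.648, G_1 = 10^(11.7/10) = 14.79
  Stage 2: F_2 = 10^(0.312/10) = 1.074, G_2 = 10^(−0.312/10) = 0.9307
  Stage 3: F_3 = 10^(7.54/10) = 5.675, G_3 = 10^(−6.98/10) = 0.2004
Friis cascade:
  F = 1.648 + (1.074 − 1)/14.79 + (5.675 − 1)/13.77 = 1.993
NF = 10 log₁₀(1.993) = 2.99 dB

2.99 dB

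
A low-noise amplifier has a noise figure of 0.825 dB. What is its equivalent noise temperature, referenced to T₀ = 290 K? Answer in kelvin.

60.7 K

F = 10^(0.825/10) = 1.20921
T_e = (F − 1)·T₀ = (1.20921 − 1) × 290 = 60.7 K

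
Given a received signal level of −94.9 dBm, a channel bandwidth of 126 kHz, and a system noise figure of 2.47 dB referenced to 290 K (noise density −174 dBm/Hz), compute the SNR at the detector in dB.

25.6 dB

Noise floor: N = −174 + 10 log₁₀(B) + NF
10 log₁₀(1.26×10⁵) = 51 dB
N = −174 + 51 + 2.47 = −120.53 dBm
SNR = P_sig − N = −94.9 − (−120.53) = 25.63 dB → 25.6 dB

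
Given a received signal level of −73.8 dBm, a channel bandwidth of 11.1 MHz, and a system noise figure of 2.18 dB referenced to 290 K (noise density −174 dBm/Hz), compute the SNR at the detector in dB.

27.6 dB

Noise floor: N = −174 + 10 log₁₀(B) + NF
10 log₁₀(1.11×10⁷) = 70.45 dB
N = −174 + 70.45 + 2.18 = −101.37 dBm
SNR = P_sig − N = −73.8 − (−101.37) = 27.57 dB → 27.6 dB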